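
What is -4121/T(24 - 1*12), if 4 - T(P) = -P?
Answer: -4121/16 ≈ -257.56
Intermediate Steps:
T(P) = 4 + P (T(P) = 4 - (-1)*P = 4 + P)
-4121/T(24 - 1*12) = -4121/(4 + (24 - 1*12)) = -4121/(4 + (24 - 12)) = -4121/(4 + 12) = -4121/16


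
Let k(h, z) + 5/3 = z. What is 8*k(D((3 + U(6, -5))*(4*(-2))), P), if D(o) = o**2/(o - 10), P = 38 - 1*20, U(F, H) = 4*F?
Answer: 392/3 ≈ 130.67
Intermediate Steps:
P = 18 (P = 38 - 20 = 18)
D(o) = o**2/(-10 + o)
k(h, z) = -5/3 + z
8*k(D((3 + U(6, -5))*(4*(-2))), P) = 8*(-5/3 + 18) = 8*(49/3) = 392/3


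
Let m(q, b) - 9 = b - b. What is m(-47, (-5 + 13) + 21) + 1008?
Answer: 1017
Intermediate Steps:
m(q, b) = 9 (m(q, b) = 9 + (b - b) = 9 + 0 = 9)
m(-47, (-5 + 13) + 21) + 1008 = 9 + 1008 = 1017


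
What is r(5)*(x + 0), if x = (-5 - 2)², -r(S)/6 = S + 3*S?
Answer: -5880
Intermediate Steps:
r(S) = -24*S (r(S) = -6*(S + 3*S) = -24*S)
x = 49 (x = (-7)² = 49)
r(5)*(x + 0) = (-24*5)*(49 + 0) = -120*49 = -5880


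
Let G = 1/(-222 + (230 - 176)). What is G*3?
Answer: -1/56 ≈ -0.017857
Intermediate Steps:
G = -1/168 (G = 1/(-222 + 54) = 1/(-168) = -1/168 ≈ -0.0059524)
G*3 = -1/168*3 = -1/56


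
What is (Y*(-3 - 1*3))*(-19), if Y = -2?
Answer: -228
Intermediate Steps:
(Y*(-3 - 1*3))*(-19) = -2*(-3 - 1*3)*(-19) = -2*(-3 - 3)*(-19) = -2*(-6)*(-19) = 12*(-19) = -228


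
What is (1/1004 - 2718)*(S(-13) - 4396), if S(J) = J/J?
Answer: 11993388045/1004 ≈ 1.1946e+7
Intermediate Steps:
S(J) = 1
(1/1004 - 2718)*(S(-13) - 4396) = (1/1004 - 2718)*(1 - 4396) = (1/1004 - 2718)*(-4395) = -2728871/1004*(-4395) = 11993388045/1004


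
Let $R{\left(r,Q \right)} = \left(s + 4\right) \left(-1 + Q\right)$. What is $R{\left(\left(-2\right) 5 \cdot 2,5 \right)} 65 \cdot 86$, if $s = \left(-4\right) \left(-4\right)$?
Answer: $447200$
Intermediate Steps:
$s = 16$
$R{\left(r,Q \right)} = -20 + 20 Q$ ($R{\left(r,Q \right)} = \left(16 + 4\right) \left(-1 + Q\right) = 20 \left(-1 + Q\right) = -20 + 20 Q$)
$R{\left(\left(-2\right) 5 \cdot 2,5 \right)} 65 \cdot 86 = \left(-20 + 20 \cdot 5\right) 65 \cdot 86 = \left(-20 + 100\right) 65 \cdot 86 = 80 \cdot 65 \cdot 86 = 5200 \cdot 86 = 447200$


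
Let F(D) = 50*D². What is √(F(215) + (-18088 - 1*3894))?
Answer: 2*√572317 ≈ 1513.0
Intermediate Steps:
√(F(215) + (-18088 - 1*3894)) = √(50*215² + (-18088 - 1*3894)) = √(50*46225 + (-18088 - 3894)) = √(2311250 - 21982) = √2289268 = 2*√572317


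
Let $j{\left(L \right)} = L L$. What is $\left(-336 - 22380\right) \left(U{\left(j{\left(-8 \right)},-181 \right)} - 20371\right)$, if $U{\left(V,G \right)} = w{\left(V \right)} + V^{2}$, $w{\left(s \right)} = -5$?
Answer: $369816480$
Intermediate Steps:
$j{\left(L \right)} = L^{2}$
$U{\left(V,G \right)} = -5 + V^{2}$
$\left(-336 - 22380\right) \left(U{\left(j{\left(-8 \right)},-181 \right)} - 20371\right) = \left(-336 - 22380\right) \left(\left(-5 + \left(\left(-8\right)^{2}\right)^{2}\right) - 20371\right) = \left(-336 - 22380\right) \left(\left(-5 + 64^{2}\right) - 20371\right) = - 22716 \left(\left(-5 + 4096\right) - 20371\right) = - 22716 \left(4091 - 20371\right) = \left(-22716\right) \left(-16280\right) = 369816480$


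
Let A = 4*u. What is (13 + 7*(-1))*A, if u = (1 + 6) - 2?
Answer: 120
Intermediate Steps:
u = 5 (u = 7 - 2 = 5)
A = 20 (A = 4*5 = 20)
(13 + 7*(-1))*A = (13 + 7*(-1))*20 = (13 - 7)*20 = 6*20 = 120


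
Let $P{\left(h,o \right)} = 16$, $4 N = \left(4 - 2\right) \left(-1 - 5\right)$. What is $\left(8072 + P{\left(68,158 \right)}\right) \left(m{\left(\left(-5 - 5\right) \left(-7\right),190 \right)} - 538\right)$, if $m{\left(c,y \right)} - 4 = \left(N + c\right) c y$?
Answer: $7202897808$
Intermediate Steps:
$N = -3$ ($N = \frac{\left(4 - 2\right) \left(-1 - 5\right)}{4} = \frac{2 \left(-6\right)}{4} = \frac{1}{4} \left(-12\right) = -3$)
$m{\left(c,y \right)} = 4 + c y \left(-3 + c\right)$ ($m{\left(c,y \right)} = 4 + \left(-3 + c\right) c y = 4 + c \left(-3 + c\right) y = 4 + c y \left(-3 + c\right)$)
$\left(8072 + P{\left(68,158 \right)}\right) \left(m{\left(\left(-5 - 5\right) \left(-7\right),190 \right)} - 538\right) = \left(8072 + 16\right) \left(\left(4 + 190 \left(\left(-5 - 5\right) \left(-7\right)\right)^{2} - 3 \left(-5 - 5\right) \left(-7\right) 190\right) - 538\right) = 8088 \left(\left(4 + 190 \left(\left(-10\right) \left(-7\right)\right)^{2} - 3 \left(\left(-10\right) \left(-7\right)\right) 190\right) - 538\right) = 8088 \left(\left(4 + 190 \cdot 70^{2} - 210 \cdot 190\right) - 538\right) = 8088 \left(\left(4 + 190 \cdot 4900 - 39900\right) - 538\right) = 8088 \left(\left(4 + 931000 - 39900\right) - 538\right) = 8088 \left(891104 - 538\right) = 8088 \cdot 890566 = 7202897808$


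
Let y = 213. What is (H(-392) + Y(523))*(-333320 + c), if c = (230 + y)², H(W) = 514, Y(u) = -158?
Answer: -48797276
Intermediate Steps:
c = 196249 (c = (230 + 213)² = 443² = 196249)
(H(-392) + Y(523))*(-333320 + c) = (514 - 158)*(-333320 + 196249) = 356*(-137071) = -48797276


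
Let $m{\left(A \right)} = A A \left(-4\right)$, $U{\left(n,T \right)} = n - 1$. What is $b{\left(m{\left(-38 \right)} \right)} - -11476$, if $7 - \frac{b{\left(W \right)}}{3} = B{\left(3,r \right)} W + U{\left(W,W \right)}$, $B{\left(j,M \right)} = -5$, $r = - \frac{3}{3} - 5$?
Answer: $-57812$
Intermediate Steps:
$U{\left(n,T \right)} = -1 + n$
$r = -6$ ($r = \left(-3\right) \frac{1}{3} - 5 = -1 - 5 = -6$)
$m{\left(A \right)} = - 4 A^{2}$ ($m{\left(A \right)} = A^{2} \left(-4\right) = - 4 A^{2}$)
$b{\left(W \right)} = 24 + 12 W$ ($b{\left(W \right)} = 21 - 3 \left(- 5 W + \left(-1 + W\right)\right) = 21 - 3 \left(-1 - 4 W\right) = 21 + \left(3 + 12 W\right) = 24 + 12 W$)
$b{\left(m{\left(-38 \right)} \right)} - -11476 = \left(24 + 12 \left(- 4 \left(-38\right)^{2}\right)\right) - -11476 = \left(24 + 12 \left(\left(-4\right) 1444\right)\right) + 11476 = \left(24 + 12 \left(-5776\right)\right) + 11476 = \left(24 - 69312\right) + 11476 = -69288 + 11476 = -57812$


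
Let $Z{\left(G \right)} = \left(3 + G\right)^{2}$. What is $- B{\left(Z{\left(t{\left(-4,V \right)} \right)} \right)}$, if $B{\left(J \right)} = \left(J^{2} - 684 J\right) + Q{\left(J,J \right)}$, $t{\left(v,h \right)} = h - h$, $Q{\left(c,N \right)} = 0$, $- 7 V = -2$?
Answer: $6075$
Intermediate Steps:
$V = \frac{2}{7}$ ($V = \left(- \frac{1}{7}\right) \left(-2\right) = \frac{2}{7} \approx 0.28571$)
$t{\left(v,h \right)} = 0$
$B{\left(J \right)} = J^{2} - 684 J$ ($B{\left(J \right)} = \left(J^{2} - 684 J\right) + 0 = J^{2} - 684 J$)
$- B{\left(Z{\left(t{\left(-4,V \right)} \right)} \right)} = - \left(3 + 0\right)^{2} \left(-684 + \left(3 + 0\right)^{2}\right) = - 3^{2} \left(-684 + 3^{2}\right) = - 9 \left(-684 + 9\right) = - 9 \left(-675\right) = \left(-1\right) \left(-6075\right) = 6075$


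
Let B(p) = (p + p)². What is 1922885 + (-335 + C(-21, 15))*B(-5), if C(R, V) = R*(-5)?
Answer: 1899885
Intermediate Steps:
B(p) = 4*p² (B(p) = (2*p)² = 4*p²)
C(R, V) = -5*R
1922885 + (-335 + C(-21, 15))*B(-5) = 1922885 + (-335 - 5*(-21))*(4*(-5)²) = 1922885 + (-335 + 105)*(4*25) = 1922885 - 230*100 = 1922885 - 23000 = 1899885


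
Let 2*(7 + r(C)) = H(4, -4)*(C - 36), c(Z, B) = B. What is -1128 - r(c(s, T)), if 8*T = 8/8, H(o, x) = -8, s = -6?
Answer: -2529/2 ≈ -1264.5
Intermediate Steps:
T = ⅛ (T = (8/8)/8 = (8*(⅛))/8 = (⅛)*1 = ⅛ ≈ 0.12500)
r(C) = 137 - 4*C (r(C) = -7 + (-8*(C - 36))/2 = -7 + (-8*(-36 + C))/2 = -7 + (288 - 8*C)/2 = -7 + (144 - 4*C) = 137 - 4*C)
-1128 - r(c(s, T)) = -1128 - (137 - 4*⅛) = -1128 - (137 - ½) = -1128 - 1*273/2 = -1128 - 273/2 = -2529/2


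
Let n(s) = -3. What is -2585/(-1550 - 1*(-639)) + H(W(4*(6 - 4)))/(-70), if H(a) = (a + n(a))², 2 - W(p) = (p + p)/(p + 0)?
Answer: 172751/63770 ≈ 2.7090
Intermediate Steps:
W(p) = 0 (W(p) = 2 - (p + p)/(p + 0) = 2 - 2*p/p = 2 - 1*2 = 2 - 2 = 0)
H(a) = (-3 + a)² (H(a) = (a - 3)² = (-3 + a)²)
-2585/(-1550 - 1*(-639)) + H(W(4*(6 - 4)))/(-70) = -2585/(-1550 - 1*(-639)) + (-3 + 0)²/(-70) = -2585/(-1550 + 639) + (-3)²*(-1/70) = -2585/(-911) + 9*(-1/70) = -2585*(-1/911) - 9/70 = 2585/911 - 9/70 = 172751/63770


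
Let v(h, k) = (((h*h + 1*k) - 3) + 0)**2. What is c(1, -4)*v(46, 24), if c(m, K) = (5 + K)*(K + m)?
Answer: -13700307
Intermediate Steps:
v(h, k) = (-3 + k + h**2)**2 (v(h, k) = (((h**2 + k) - 3) + 0)**2 = (((k + h**2) - 3) + 0)**2 = ((-3 + k + h**2) + 0)**2 = (-3 + k + h**2)**2)
c(1, -4)*v(46, 24) = ((-4)**2 + 5*(-4) + 5*1 - 4*1)*(-3 + 24 + 46**2)**2 = (16 - 20 + 5 - 4)*(-3 + 24 + 2116)**2 = -3*2137**2 = -3*4566769 = -13700307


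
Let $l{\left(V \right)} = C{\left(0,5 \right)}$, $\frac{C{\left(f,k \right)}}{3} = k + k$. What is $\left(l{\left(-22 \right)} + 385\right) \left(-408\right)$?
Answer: $-169320$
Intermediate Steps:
$C{\left(f,k \right)} = 6 k$ ($C{\left(f,k \right)} = 3 \left(k + k\right) = 3 \cdot 2 k = 6 k$)
$l{\left(V \right)} = 30$ ($l{\left(V \right)} = 6 \cdot 5 = 30$)
$\left(l{\left(-22 \right)} + 385\right) \left(-408\right) = \left(30 + 385\right) \left(-408\right) = 415 \left(-408\right) = -169320$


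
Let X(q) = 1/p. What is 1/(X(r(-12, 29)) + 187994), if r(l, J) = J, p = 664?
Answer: 664/124828017 ≈ 5.3193e-6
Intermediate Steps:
X(q) = 1/664
1/(X(r(-12, 29)) + 187994) = 1/(1/664 + 187994) = 1/(124828017/664) = 664/124828017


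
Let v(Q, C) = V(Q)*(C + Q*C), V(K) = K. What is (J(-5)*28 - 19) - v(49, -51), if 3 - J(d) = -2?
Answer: 125071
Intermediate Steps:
J(d) = 5 (J(d) = 3 - 1*(-2) = 3 + 2 = 5)
v(Q, C) = Q*(C + C*Q) (v(Q, C) = Q*(C + Q*C) = Q*(C + C*Q))
(J(-5)*28 - 19) - v(49, -51) = (5*28 - 19) - (-51)*49*(1 + 49) = (140 - 19) - (-51)*49*50 = 121 - 1*(-124950) = 121 + 124950 = 125071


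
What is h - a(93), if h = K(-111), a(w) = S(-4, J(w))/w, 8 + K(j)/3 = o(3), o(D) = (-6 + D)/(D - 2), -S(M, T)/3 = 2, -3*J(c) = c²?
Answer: -1021/31 ≈ -32.935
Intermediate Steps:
J(c) = -c²/3
S(M, T) = -6 (S(M, T) = -3*2 = -6)
o(D) = (-6 + D)/(-2 + D)
K(j) = -33 (K(j) = -24 + 3*((-6 + 3)/(-2 + 3)) = -24 + 3*(-3/1) = -24 + 3*(1*(-3)) = -24 + 3*(-3) = -24 - 9 = -33)
a(w) = -6/w
h = -33
h - a(93) = -33 - (-6)/93 = -33 - 1*(-2/31) = -33 + 2/31 = -1021/31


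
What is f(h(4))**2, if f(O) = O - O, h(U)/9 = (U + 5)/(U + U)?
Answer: 0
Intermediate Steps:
h(U) = 9*(5 + U)/(2*U) (h(U) = 9*((U + 5)/(U + U)) = 9*((5 + U)/((2*U))) = 9*((5 + U)*(1/(2*U))) = 9*((5 + U)/(2*U)) = 9*(5 + U)/(2*U))
f(O) = 0
f(h(4))**2 = 0**2 = 0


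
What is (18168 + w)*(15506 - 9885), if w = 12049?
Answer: 169849757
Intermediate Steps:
(18168 + w)*(15506 - 9885) = (18168 + 12049)*(15506 - 9885) = 30217*5621 = 169849757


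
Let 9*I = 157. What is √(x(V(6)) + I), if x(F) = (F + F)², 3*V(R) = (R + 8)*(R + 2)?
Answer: √50333/3 ≈ 74.783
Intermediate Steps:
I = 157/9 (I = (⅑)*157 = 157/9 ≈ 17.444)
V(R) = (2 + R)*(8 + R)/3 (V(R) = ((R + 8)*(R + 2))/3 = ((8 + R)*(2 + R))/3 = ((2 + R)*(8 + R))/3 = (2 + R)*(8 + R)/3)
x(F) = 4*F² (x(F) = (2*F)² = 4*F²)
√(x(V(6)) + I) = √(4*(16/3 + (⅓)*6² + (10/3)*6)² + 157/9) = √(4*(16/3 + (⅓)*36 + 20)² + 157/9) = √(4*(16/3 + 12 + 20)² + 157/9) = √(4*(112/3)² + 157/9) = √(4*(12544/9) + 157/9) = √(50176/9 + 157/9) = √(50333/9) = √50333/3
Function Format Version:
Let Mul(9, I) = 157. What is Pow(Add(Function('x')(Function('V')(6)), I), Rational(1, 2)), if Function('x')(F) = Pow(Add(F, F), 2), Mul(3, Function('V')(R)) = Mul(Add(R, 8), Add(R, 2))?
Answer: Mul(Rational(1, 3), Pow(50333, Rational(1, 2))) ≈ 74.783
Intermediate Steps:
I = Rational(157, 9) (I = Mul(Rational(1, 9), 157) = Rational(157, 9) ≈ 17.444)
Function('V')(R) = Mul(Rational(1, 3), Add(2, R), Add(8, R)) (Function('V')(R) = Mul(Rational(1, 3), Mul(Add(R, 8), Add(R, 2))) = Mul(Rational(1, 3), Mul(Add(8, R), Add(2, R))) = Mul(Rational(1, 3), Mul(Add(2, R), Add(8, R))) = Mul(Rational(1, 3), Add(2, R), Add(8, R)))
Function('x')(F) = Mul(4, Pow(F, 2)) (Function('x')(F) = Pow(Mul(2, F), 2) = Mul(4, Pow(F, 2)))
Pow(Add(Function('x')(Function('V')(6)), I), Rational(1, 2)) = Pow(Add(Mul(4, Pow(Add(Rational(16, 3), Mul(Rational(1, 3), Pow(6, 2)), Mul(Rational(10, 3), 6)), 2)), Rational(157, 9)), Rational(1, 2)) = Pow(Add(Mul(4, Pow(Add(Rational(16, 3), Mul(Rational(1, 3), 36), 20), 2)), Rational(157, 9)), Rational(1, 2)) = Pow(Add(Mul(4, Pow(Add(Rational(16, 3), 12, 20), 2)), Rational(157, 9)), Rational(1, 2)) = Pow(Add(Mul(4, Pow(Rational(112, 3), 2)), Rational(157, 9)), Rational(1, 2)) = Pow(Add(Mul(4, Rational(12544, 9)), Rational(157, 9)), Rational(1, 2)) = Pow(Add(Rational(50176, 9), Rational(157, 9)), Rational(1, 2)) = Pow(Rational(50333, 9), Rational(1, 2)) = Mul(Rational(1, 3), Pow(50333, Rational(1, 2)))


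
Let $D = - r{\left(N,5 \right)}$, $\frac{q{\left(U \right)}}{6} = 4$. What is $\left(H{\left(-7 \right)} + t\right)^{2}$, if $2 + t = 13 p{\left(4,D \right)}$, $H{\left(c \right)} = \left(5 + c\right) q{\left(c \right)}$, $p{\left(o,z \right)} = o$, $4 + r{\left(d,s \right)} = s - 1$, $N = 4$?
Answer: $4$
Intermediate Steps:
$r{\left(d,s \right)} = -5 + s$ ($r{\left(d,s \right)} = -4 + \left(s - 1\right) = -4 + \left(-1 + s\right) = -5 + s$)
$q{\left(U \right)} = 24$ ($q{\left(U \right)} = 6 \cdot 4 = 24$)
$D = 0$ ($D = - (-5 + 5) = \left(-1\right) 0 = 0$)
$H{\left(c \right)} = 120 + 24 c$ ($H{\left(c \right)} = \left(5 + c\right) 24 = 120 + 24 c$)
$t = 50$ ($t = -2 + 13 \cdot 4 = -2 + 52 = 50$)
$\left(H{\left(-7 \right)} + t\right)^{2} = \left(\left(120 + 24 \left(-7\right)\right) + 50\right)^{2} = \left(\left(120 - 168\right) + 50\right)^{2} = \left(-48 + 50\right)^{2} = 2^{2} = 4$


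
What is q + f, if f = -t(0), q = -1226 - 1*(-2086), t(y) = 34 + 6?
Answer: 820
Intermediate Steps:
t(y) = 40
q = 860 (q = -1226 + 2086 = 860)
f = -40 (f = -1*40 = -40)
q + f = 860 - 40 = 820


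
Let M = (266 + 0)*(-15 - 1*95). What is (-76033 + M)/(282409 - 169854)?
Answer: -105293/112555 ≈ -0.93548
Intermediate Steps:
M = -29260 (M = 266*(-15 - 95) = 266*(-110) = -29260)
(-76033 + M)/(282409 - 169854) = (-76033 - 29260)/(282409 - 169854) = -105293/112555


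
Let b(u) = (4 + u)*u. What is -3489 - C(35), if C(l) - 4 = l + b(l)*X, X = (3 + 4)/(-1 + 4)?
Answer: -6713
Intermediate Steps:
b(u) = u*(4 + u)
X = 7/3 ≈ 2.3333
C(l) = 4 + l + 7*l*(4 + l)/3 (C(l) = 4 + (l + (l*(4 + l))*(7/3)) = 4 + (l + 7*l*(4 + l)/3) = 4 + l + 7*l*(4 + l)/3)
-3489 - C(35) = -3489 - (4 + (7/3)*35² + (31/3)*35) = -3489 - (4 + (7/3)*1225 + 1085/3) = -3489 - (4 + 8575/3 + 1085/3) = -3489 - 1*3224 = -3489 - 3224 = -6713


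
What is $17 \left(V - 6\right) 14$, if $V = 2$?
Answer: $-952$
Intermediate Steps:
$17 \left(V - 6\right) 14 = 17 \left(2 - 6\right) 14 = 17 \left(-4\right) 14 = \left(-68\right) 14 = -952$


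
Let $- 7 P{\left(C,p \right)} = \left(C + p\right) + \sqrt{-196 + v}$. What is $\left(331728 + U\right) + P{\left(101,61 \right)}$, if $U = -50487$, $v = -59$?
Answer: $\frac{1968525}{7} - \frac{i \sqrt{255}}{7} \approx 2.8122 \cdot 10^{5} - 2.2812 i$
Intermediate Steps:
$P{\left(C,p \right)} = - \frac{C}{7} - \frac{p}{7} - \frac{i \sqrt{255}}{7}$ ($P{\left(C,p \right)} = - \frac{\left(C + p\right) + \sqrt{-196 - 59}}{7} = - \frac{\left(C + p\right) + \sqrt{-255}}{7} = - \frac{\left(C + p\right) + i \sqrt{255}}{7} = - \frac{C + p + i \sqrt{255}}{7} = - \frac{C}{7} - \frac{p}{7} - \frac{i \sqrt{255}}{7}$)
$\left(331728 + U\right) + P{\left(101,61 \right)} = \left(331728 - 50487\right) - \left(\frac{162}{7} + \frac{i \sqrt{255}}{7}\right) = 281241 - \left(\frac{162}{7} + \frac{i \sqrt{255}}{7}\right) = \frac{1968525}{7} - \frac{i \sqrt{255}}{7}$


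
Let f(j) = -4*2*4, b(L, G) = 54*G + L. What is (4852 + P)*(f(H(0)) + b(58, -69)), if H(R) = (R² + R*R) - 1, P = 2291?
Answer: -26429100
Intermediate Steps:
H(R) = -1 + 2*R² (H(R) = (R² + R²) - 1 = 2*R² - 1 = -1 + 2*R²)
b(L, G) = L + 54*G
f(j) = -32 (f(j) = -8*4 = -32)
(4852 + P)*(f(H(0)) + b(58, -69)) = (4852 + 2291)*(-32 + (58 + 54*(-69))) = 7143*(-32 + (58 - 3726)) = 7143*(-32 - 3668) = 7143*(-3700) = -26429100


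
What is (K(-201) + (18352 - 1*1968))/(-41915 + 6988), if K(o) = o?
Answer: -16183/34927 ≈ -0.46334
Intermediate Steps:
(K(-201) + (18352 - 1*1968))/(-41915 + 6988) = (-201 + (18352 - 1*1968))/(-41915 + 6988) = (-201 + (18352 - 1968))/(-34927) = (-201 + 16384)*(-1/34927) = 16183*(-1/34927) = -16183/34927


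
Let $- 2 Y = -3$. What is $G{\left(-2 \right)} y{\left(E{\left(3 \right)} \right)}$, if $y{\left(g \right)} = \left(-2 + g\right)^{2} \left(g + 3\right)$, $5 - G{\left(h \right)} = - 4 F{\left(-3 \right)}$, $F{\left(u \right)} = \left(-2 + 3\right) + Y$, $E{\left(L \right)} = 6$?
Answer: $2160$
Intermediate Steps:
$Y = \frac{3}{2}$ ($Y = \left(- \frac{1}{2}\right) \left(-3\right) = \frac{3}{2} \approx 1.5$)
$F{\left(u \right)} = \frac{5}{2}$ ($F{\left(u \right)} = \left(-2 + 3\right) + \frac{3}{2} = 1 + \frac{3}{2} = \frac{5}{2}$)
$G{\left(h \right)} = 15$ ($G{\left(h \right)} = 5 - \left(-4\right) \frac{5}{2} = 5 - -10 = 5 + 10 = 15$)
$y{\left(g \right)} = \left(-2 + g\right)^{2} \left(3 + g\right)$
$G{\left(-2 \right)} y{\left(E{\left(3 \right)} \right)} = 15 \left(-2 + 6\right)^{2} \left(3 + 6\right) = 15 \cdot 4^{2} \cdot 9 = 15 \cdot 16 \cdot 9 = 15 \cdot 144 = 2160$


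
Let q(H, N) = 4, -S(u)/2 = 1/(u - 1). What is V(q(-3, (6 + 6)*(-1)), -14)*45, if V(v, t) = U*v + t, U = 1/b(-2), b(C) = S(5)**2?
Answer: 90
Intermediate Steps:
S(u) = -2/(-1 + u) (S(u) = -2/(u - 1) = -2/(-1 + u))
b(C) = 1/4 (b(C) = (-2/(-1 + 5))**2 = (-2/4)**2 = (-2*1/4)**2 = (-1/2)**2 = 1/4)
U = 4 (U = 1/(1/4) = 4)
V(v, t) = t + 4*v (V(v, t) = 4*v + t = t + 4*v)
V(q(-3, (6 + 6)*(-1)), -14)*45 = (-14 + 4*4)*45 = (-14 + 16)*45 = 2*45 = 90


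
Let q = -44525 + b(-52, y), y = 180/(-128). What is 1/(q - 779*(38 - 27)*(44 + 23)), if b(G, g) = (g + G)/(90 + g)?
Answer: -2835/1753868789 ≈ -1.6164e-6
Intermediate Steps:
y = -45/32 (y = 180*(-1/128) = -45/32 ≈ -1.4063)
b(G, g) = (G + g)/(90 + g)
q = -126230084/2835 (q = -44525 + (-52 - 45/32)/(90 - 45/32) = -44525 - 1709/32/(2835/32) = -44525 + (32/2835)*(-1709/32) = -44525 - 1709/2835 = -126230084/2835 ≈ -44526.)
1/(q - 779*(38 - 27)*(44 + 23)) = 1/(-126230084/2835 - 779*(38 - 27)*(44 + 23)) = 1/(-126230084/2835 - 8569*67) = 1/(-126230084/2835 - 779*737) = 1/(-126230084/2835 - 574123) = 1/(-1753868789/2835) = -2835/1753868789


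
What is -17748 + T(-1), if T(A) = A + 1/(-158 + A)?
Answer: -2822092/159 ≈ -17749.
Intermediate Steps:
-17748 + T(-1) = -17748 + (1 + (-1)**2 - 158*(-1))/(-158 - 1) = -17748 + (1 + 1 + 158)/(-159) = -17748 - 1/159*160 = -17748 - 160/159 = -2822092/159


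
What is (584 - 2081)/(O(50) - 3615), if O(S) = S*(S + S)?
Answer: -1497/1385 ≈ -1.0809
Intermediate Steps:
O(S) = 2*S² (O(S) = S*(2*S) = 2*S²)
(584 - 2081)/(O(50) - 3615) = (584 - 2081)/(2*50² - 3615) = -1497/(2*2500 - 3615) = -1497/(5000 - 3615) = -1497/1385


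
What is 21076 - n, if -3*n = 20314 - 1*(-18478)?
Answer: 102020/3 ≈ 34007.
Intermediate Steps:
n = -38792/3 (n = -(20314 - 1*(-18478))/3 = -(20314 + 18478)/3 = -1/3*38792 = -38792/3 ≈ -12931.)
21076 - n = 21076 - 1*(-38792/3) = 21076 + 38792/3 = 102020/3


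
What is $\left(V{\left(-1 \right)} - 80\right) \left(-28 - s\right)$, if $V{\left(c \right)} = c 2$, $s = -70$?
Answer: $-3444$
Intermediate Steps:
$V{\left(c \right)} = 2 c$
$\left(V{\left(-1 \right)} - 80\right) \left(-28 - s\right) = \left(2 \left(-1\right) - 80\right) \left(-28 - -70\right) = \left(-2 - 80\right) \left(-28 + 70\right) = \left(-82\right) 42 = -3444$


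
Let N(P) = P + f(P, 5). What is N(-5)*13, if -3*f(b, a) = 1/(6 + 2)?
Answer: -1573/24 ≈ -65.542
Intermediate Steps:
f(b, a) = -1/24 (f(b, a) = -1/(3*(6 + 2)) = -⅓/8 = -⅓*⅛ = -1/24)
N(P) = -1/24 + P (N(P) = P - 1/24 = -1/24 + P)
N(-5)*13 = (-1/24 - 5)*13 = -121/24*13 = -1573/24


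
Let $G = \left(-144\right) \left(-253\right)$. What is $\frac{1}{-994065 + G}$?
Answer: $- \frac{1}{957633} \approx -1.0442 \cdot 10^{-6}$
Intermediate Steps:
$G = 36432$
$\frac{1}{-994065 + G} = \frac{1}{-994065 + 36432} = \frac{1}{-957633} = - \frac{1}{957633}$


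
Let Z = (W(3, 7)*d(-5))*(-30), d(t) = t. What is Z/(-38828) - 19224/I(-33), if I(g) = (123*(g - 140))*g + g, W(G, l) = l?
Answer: -123642681/2272001006 ≈ -0.054420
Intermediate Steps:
Z = 1050 (Z = (7*(-5))*(-30) = -35*(-30) = 1050)
I(g) = g + g*(-17220 + 123*g) (I(g) = (123*(-140 + g))*g + g = (-17220 + 123*g)*g + g = g*(-17220 + 123*g) + g = g + g*(-17220 + 123*g))
Z/(-38828) - 19224/I(-33) = 1050/(-38828) - 19224*(-1/(33*(-17219 + 123*(-33)))) = 1050*(-1/38828) - 19224*(-1/(33*(-17219 - 4059))) = -525/19414 - 19224/((-33*(-21278))) = -525/19414 - 19224/702174 = -525/19414 - 19224*1/702174 = -525/19414 - 3204/117029 = -123642681/2272001006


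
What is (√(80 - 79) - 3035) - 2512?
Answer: -5546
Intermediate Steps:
(√(80 - 79) - 3035) - 2512 = (√1 - 3035) - 2512 = (1 - 3035) - 2512 = -3034 - 2512 = -5546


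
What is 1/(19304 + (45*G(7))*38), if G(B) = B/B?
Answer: 1/21014 ≈ 4.7587e-5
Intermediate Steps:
G(B) = 1
1/(19304 + (45*G(7))*38) = 1/(19304 + (45*1)*38) = 1/(19304 + 45*38) = 1/(19304 + 1710) = 1/21014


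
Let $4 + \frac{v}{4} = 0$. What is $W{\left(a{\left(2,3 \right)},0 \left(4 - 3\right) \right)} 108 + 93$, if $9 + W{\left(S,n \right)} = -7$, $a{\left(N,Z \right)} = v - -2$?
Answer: $-1635$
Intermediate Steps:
$v = -16$ ($v = -16 + 4 \cdot 0 = -16 + 0 = -16$)
$a{\left(N,Z \right)} = -14$ ($a{\left(N,Z \right)} = -16 - -2 = -16 + 2 = -14$)
$W{\left(S,n \right)} = -16$ ($W{\left(S,n \right)} = -9 - 7 = -16$)
$W{\left(a{\left(2,3 \right)},0 \left(4 - 3\right) \right)} 108 + 93 = \left(-16\right) 108 + 93 = -1728 + 93 = -1635$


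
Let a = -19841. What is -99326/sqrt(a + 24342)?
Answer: -99326*sqrt(4501)/4501 ≈ -1480.5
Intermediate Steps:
-99326/sqrt(a + 24342) = -99326/sqrt(-19841 + 24342) = -99326*sqrt(4501)/4501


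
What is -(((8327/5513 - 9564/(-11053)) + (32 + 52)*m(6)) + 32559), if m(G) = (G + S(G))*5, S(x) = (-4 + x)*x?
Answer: -2444803612154/60935189 ≈ -40121.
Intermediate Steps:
S(x) = x*(-4 + x)
m(G) = 5*G + 5*G*(-4 + G) (m(G) = (G + G*(-4 + G))*5 = 5*G + 5*G*(-4 + G))
-(((8327/5513 - 9564/(-11053)) + (32 + 52)*m(6)) + 32559) = -(((8327/5513 - 9564/(-11053)) + (32 + 52)*(5*6*(-3 + 6))) + 32559) = -(((8327*(1/5513) - 9564*(-1/11053)) + 84*(5*6*3)) + 32559) = -(((8327/5513 + 9564/11053) + 84*90) + 32559) = -((144764663/60935189 + 7560) + 32559) = -(460814793503/60935189 + 32559) = -1*2444803612154/60935189 = -2444803612154/60935189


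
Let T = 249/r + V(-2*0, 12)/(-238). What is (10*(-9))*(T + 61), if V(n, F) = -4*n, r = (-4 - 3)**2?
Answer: -291420/49 ≈ -5947.3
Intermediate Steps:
r = 49 (r = (-7)**2 = 49)
T = 249/49 (T = 249/49 - (-8)*0/(-238) = 249*(1/49) - 4*0*(-1/238) = 249/49 + 0*(-1/238) = 249/49 + 0 = 249/49 ≈ 5.0816)
(10*(-9))*(T + 61) = (10*(-9))*(249/49 + 61) = -90*3238/49 = -291420/49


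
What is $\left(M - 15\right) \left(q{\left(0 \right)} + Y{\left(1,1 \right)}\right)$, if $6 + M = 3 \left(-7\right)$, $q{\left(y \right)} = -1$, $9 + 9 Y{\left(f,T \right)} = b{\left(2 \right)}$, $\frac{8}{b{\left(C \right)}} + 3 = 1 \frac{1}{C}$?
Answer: $\frac{1484}{15} \approx 98.933$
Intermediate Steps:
$b{\left(C \right)} = \frac{8}{-3 + \frac{1}{C}}$ ($b{\left(C \right)} = \frac{8}{-3 + 1 \frac{1}{C}} = \frac{8}{-3 + \frac{1}{C}}$)
$Y{\left(f,T \right)} = - \frac{61}{45}$ ($Y{\left(f,T \right)} = -1 + \frac{\left(-8\right) 2 \frac{1}{-1 + 3 \cdot 2}}{9} = -1 + \frac{\left(-8\right) 2 \frac{1}{-1 + 6}}{9} = -1 + \frac{\left(-8\right) 2 \cdot \frac{1}{5}}{9} = -1 + \frac{1}{9} \left(- \frac{16}{5}\right) = -1 - \frac{16}{45} = - \frac{61}{45}$)
$M = -27$ ($M = -6 + 3 \left(-7\right) = -6 - 21 = -27$)
$\left(M - 15\right) \left(q{\left(0 \right)} + Y{\left(1,1 \right)}\right) = \left(-27 - 15\right) \left(-1 - \frac{61}{45}\right) = \left(-42\right) \left(- \frac{106}{45}\right) = \frac{1484}{15}$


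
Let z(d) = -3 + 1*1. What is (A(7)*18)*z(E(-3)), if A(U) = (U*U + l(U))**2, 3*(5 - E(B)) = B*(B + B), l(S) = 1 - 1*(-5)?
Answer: -108900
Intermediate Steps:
l(S) = 6 (l(S) = 1 + 5 = 6)
E(B) = 5 - 2*B**2/3 (E(B) = 5 - B*(B + B)/3 = 5 - B*2*B/3 = 5 - 2*B**2/3)
z(d) = -2 (z(d) = -3 + 1 = -2)
A(U) = (6 + U**2)**2 (A(U) = (U*U + 6)**2 = (U**2 + 6)**2 = (6 + U**2)**2)
(A(7)*18)*z(E(-3)) = ((6 + 7**2)**2*18)*(-2) = ((6 + 49)**2*18)*(-2) = (55**2*18)*(-2) = (3025*18)*(-2) = 54450*(-2) = -108900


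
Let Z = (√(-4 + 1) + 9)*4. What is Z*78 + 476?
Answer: 3284 + 312*I*√3 ≈ 3284.0 + 540.4*I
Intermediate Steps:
Z = 36 + 4*I*√3 (Z = (√(-3) + 9)*4 = (I*√3 + 9)*4 = (9 + I*√3)*4 = 36 + 4*I*√3 ≈ 36.0 + 6.9282*I)
Z*78 + 476 = (36 + 4*I*√3)*78 + 476 = (2808 + 312*I*√3) + 476 = 3284 + 312*I*√3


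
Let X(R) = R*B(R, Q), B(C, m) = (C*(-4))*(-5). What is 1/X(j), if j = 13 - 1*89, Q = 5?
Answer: 1/115520 ≈ 8.6565e-6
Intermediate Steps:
B(C, m) = 20*C (B(C, m) = -4*C*(-5) = 20*C)
j = -76 (j = 13 - 89 = -76)
X(R) = 20*R**2 (X(R) = R*(20*R) = 20*R**2)
1/X(j) = 1/(20*(-76)**2) = 1/(20*5776) = 1/115520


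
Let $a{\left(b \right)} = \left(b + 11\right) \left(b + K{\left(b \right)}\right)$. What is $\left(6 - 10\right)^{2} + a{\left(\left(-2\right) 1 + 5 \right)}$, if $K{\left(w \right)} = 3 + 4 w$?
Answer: $268$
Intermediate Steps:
$a{\left(b \right)} = \left(3 + 5 b\right) \left(11 + b\right)$ ($a{\left(b \right)} = \left(b + 11\right) \left(b + \left(3 + 4 b\right)\right) = \left(11 + b\right) \left(3 + 5 b\right) = \left(3 + 5 b\right) \left(11 + b\right)$)
$\left(6 - 10\right)^{2} + a{\left(\left(-2\right) 1 + 5 \right)} = \left(6 - 10\right)^{2} + \left(33 + 5 \left(\left(-2\right) 1 + 5\right)^{2} + 58 \left(\left(-2\right) 1 + 5\right)\right) = \left(-4\right)^{2} + \left(33 + 5 \left(-2 + 5\right)^{2} + 58 \left(-2 + 5\right)\right) = 16 + \left(33 + 5 \cdot 3^{2} + 58 \cdot 3\right) = 16 + \left(33 + 5 \cdot 9 + 174\right) = 16 + \left(33 + 45 + 174\right) = 16 + 252 = 268$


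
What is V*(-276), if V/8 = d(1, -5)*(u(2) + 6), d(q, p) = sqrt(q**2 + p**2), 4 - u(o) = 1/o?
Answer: -20976*sqrt(26) ≈ -1.0696e+5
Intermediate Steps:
u(o) = 4 - 1/o
d(q, p) = sqrt(p**2 + q**2)
V = 76*sqrt(26) (V = 8*(sqrt((-5)**2 + 1**2)*((4 - 1/2) + 6)) = 8*(sqrt(25 + 1)*((4 - 1*1/2) + 6)) = 8*(sqrt(26)*((4 - 1/2) + 6)) = 8*(sqrt(26)*(7/2 + 6)) = 8*(sqrt(26)*(19/2)) = 8*(19*sqrt(26)/2) = 76*sqrt(26) ≈ 387.53)
V*(-276) = (76*sqrt(26))*(-276) = -20976*sqrt(26)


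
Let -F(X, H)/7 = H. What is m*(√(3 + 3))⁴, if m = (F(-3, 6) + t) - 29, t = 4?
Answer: -2412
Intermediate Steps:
F(X, H) = -7*H
m = -67 (m = (-7*6 + 4) - 29 = (-42 + 4) - 29 = -38 - 29 = -67)
m*(√(3 + 3))⁴ = -67*(3 + 3)² = -67*(√6)⁴ = -67*36 = -2412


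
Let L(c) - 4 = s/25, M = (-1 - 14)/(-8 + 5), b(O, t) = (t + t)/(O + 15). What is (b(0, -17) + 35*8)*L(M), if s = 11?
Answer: 154142/125 ≈ 1233.1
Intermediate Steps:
b(O, t) = 2*t/(15 + O) (b(O, t) = (2*t)/(15 + O) = 2*t/(15 + O))
M = 5 (M = -15/(-3) = -15*(-1/3) = 5)
L(c) = 111/25 (L(c) = 4 + 11/25 = 111/25)
(b(0, -17) + 35*8)*L(M) = (2*(-17)/(15 + 0) + 35*8)*(111/25) = (2*(-17)/15 + 280)*(111/25) = (2*(-17)*(1/15) + 280)*(111/25) = (-34/15 + 280)*(111/25) = (4166/15)*(111/25) = 154142/125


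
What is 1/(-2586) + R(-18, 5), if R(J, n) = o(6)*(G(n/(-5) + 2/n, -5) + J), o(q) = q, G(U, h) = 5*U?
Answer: -325837/2586 ≈ -126.00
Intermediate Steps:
R(J, n) = -6*n + 6*J + 60/n (R(J, n) = 6*(5*(n/(-5) + 2/n) + J) = 6*(5*(n*(-⅕) + 2/n) + J) = 6*(5*(-n/5 + 2/n) + J) = 6*(5*(2/n - n/5) + J) = 6*((-n + 10/n) + J) = 6*(J - n + 10/n) = -6*n + 6*J + 60/n)
1/(-2586) + R(-18, 5) = 1/(-2586) + (-6*5 + 6*(-18) + 60/5) = -1/2586 + (-30 - 108 + 60*(⅕)) = -1/2586 + (-30 - 108 + 12) = -1/2586 - 126 = -325837/2586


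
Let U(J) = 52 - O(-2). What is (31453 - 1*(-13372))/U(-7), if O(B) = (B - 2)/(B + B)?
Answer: 44825/51 ≈ 878.92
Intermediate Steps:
O(B) = (-2 + B)/(2*B) (O(B) = (-2 + B)/((2*B)) = (-2 + B)*(1/(2*B)) = (-2 + B)/(2*B))
U(J) = 51 (U(J) = 52 - (-2 - 2)/(2*(-2)) = 52 - (-1)*(-4)/(2*2) = 52 - 1*1 = 52 - 1 = 51)
(31453 - 1*(-13372))/U(-7) = (31453 - 1*(-13372))/51 = (31453 + 13372)*(1/51) = 44825*(1/51) = 44825/51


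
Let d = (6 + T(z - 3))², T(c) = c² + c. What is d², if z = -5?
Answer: 14776336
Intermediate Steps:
T(c) = c + c²
d = 3844 (d = (6 + (-5 - 3)*(1 + (-5 - 3)))² = (6 - 8*(1 - 8))² = (6 - 8*(-7))² = (6 + 56)² = 62² = 3844)
d² = 3844² = 14776336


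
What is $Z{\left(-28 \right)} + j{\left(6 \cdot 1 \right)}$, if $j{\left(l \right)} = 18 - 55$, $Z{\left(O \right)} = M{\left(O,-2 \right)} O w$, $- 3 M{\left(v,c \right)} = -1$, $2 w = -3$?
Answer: $-23$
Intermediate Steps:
$w = - \frac{3}{2}$ ($w = \frac{1}{2} \left(-3\right) = - \frac{3}{2} \approx -1.5$)
$M{\left(v,c \right)} = \frac{1}{3}$ ($M{\left(v,c \right)} = \left(- \frac{1}{3}\right) \left(-1\right) = \frac{1}{3}$)
$Z{\left(O \right)} = - \frac{O}{2}$ ($Z{\left(O \right)} = \frac{O}{3} \left(- \frac{3}{2}\right) = - \frac{O}{2}$)
$j{\left(l \right)} = -37$
$Z{\left(-28 \right)} + j{\left(6 \cdot 1 \right)} = \left(- \frac{1}{2}\right) \left(-28\right) - 37 = 14 - 37 = -23$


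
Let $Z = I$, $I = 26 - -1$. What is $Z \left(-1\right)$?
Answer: $-27$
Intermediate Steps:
$I = 27$ ($I = 26 + 1 = 27$)
$Z = 27$
$Z \left(-1\right) = 27 \left(-1\right) = -27$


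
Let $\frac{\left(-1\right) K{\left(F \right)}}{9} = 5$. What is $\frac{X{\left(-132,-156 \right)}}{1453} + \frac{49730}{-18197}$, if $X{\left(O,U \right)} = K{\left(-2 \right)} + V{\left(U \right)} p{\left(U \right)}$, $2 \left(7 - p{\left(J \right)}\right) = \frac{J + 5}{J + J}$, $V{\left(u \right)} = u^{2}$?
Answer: $\frac{2919656656}{26440241} \approx 110.42$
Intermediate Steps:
$K{\left(F \right)} = -45$ ($K{\left(F \right)} = \left(-9\right) 5 = -45$)
$p{\left(J \right)} = 7 - \frac{5 + J}{4 J}$ ($p{\left(J \right)} = 7 - \frac{\left(J + 5\right) \frac{1}{J + J}}{2} = 7 - \frac{\left(5 + J\right) \frac{1}{2 J}}{2} = 7 - \frac{\frac{1}{2} \frac{1}{J} \left(5 + J\right)}{2} = 7 - \frac{5 + J}{4 J}$)
$X{\left(O,U \right)} = -45 + \frac{U \left(-5 + 27 U\right)}{4}$ ($X{\left(O,U \right)} = -45 + U^{2} \frac{-5 + 27 U}{4 U} = -45 + \frac{U \left(-5 + 27 U\right)}{4}$)
$\frac{X{\left(-132,-156 \right)}}{1453} + \frac{49730}{-18197} = \frac{-45 + \frac{1}{4} \left(-156\right) \left(-5 + 27 \left(-156\right)\right)}{1453} + \frac{49730}{-18197} = \left(-45 + \frac{1}{4} \left(-156\right) \left(-5 - 4212\right)\right) \frac{1}{1453} + 49730 \left(- \frac{1}{18197}\right) = \left(-45 + \frac{1}{4} \left(-156\right) \left(-4217\right)\right) \frac{1}{1453} - \frac{49730}{18197} = \left(-45 + 164463\right) \frac{1}{1453} - \frac{49730}{18197} = 164418 \cdot \frac{1}{1453} - \frac{49730}{18197} = \frac{164418}{1453} - \frac{49730}{18197} = \frac{2919656656}{26440241}$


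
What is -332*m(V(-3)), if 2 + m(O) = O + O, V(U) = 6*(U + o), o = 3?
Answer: 664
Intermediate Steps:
V(U) = 18 + 6*U (V(U) = 6*(U + 3) = 6*(3 + U) = 18 + 6*U)
m(O) = -2 + 2*O (m(O) = -2 + (O + O) = -2 + 2*O)
-332*m(V(-3)) = -332*(-2 + 2*(18 + 6*(-3))) = -332*(-2 + 2*(18 - 18)) = -332*(-2 + 2*0) = -332*(-2 + 0) = -332*(-2) = 664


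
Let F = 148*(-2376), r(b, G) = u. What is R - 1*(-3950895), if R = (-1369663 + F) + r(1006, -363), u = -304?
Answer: 2229280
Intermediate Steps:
r(b, G) = -304
F = -351648
R = -1721615 (R = (-1369663 - 351648) - 304 = -1721311 - 304 = -1721615)
R - 1*(-3950895) = -1721615 - 1*(-3950895) = -1721615 + 3950895 = 2229280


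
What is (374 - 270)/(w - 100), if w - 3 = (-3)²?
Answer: -13/11 ≈ -1.1818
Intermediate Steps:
w = 12 (w = 3 + (-3)² = 3 + 9 = 12)
(374 - 270)/(w - 100) = (374 - 270)/(12 - 100) = 104/(-88) = 104*(-1/88) = -13/11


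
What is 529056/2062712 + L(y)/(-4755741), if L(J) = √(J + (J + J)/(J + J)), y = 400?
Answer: 66132/257839 - √401/4755741 ≈ 0.25648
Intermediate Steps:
L(J) = √(1 + J) (L(J) = √(J + (2*J)/((2*J))) = √(J + (2*J)*(1/(2*J))) = √(J + 1) = √(1 + J))
529056/2062712 + L(y)/(-4755741) = 529056/2062712 + √(1 + 400)/(-4755741) = 529056*(1/2062712) + √401*(-1/4755741) = 66132/257839 - √401/4755741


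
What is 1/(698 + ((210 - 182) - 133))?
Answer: 1/593 ≈ 0.0016863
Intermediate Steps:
1/(698 + ((210 - 182) - 133)) = 1/(698 + (28 - 133)) = 1/(698 - 105) = 1/593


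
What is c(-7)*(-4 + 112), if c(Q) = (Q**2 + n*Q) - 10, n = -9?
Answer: 11016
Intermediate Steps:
c(Q) = -10 + Q**2 - 9*Q (c(Q) = (Q**2 - 9*Q) - 10 = -10 + Q**2 - 9*Q)
c(-7)*(-4 + 112) = (-10 + (-7)**2 - 9*(-7))*(-4 + 112) = (-10 + 49 + 63)*108 = 102*108 = 11016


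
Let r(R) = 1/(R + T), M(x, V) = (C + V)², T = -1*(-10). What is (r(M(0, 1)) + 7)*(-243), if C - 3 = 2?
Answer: -78489/46 ≈ -1706.3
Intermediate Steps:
C = 5 (C = 3 + 2 = 5)
T = 10
M(x, V) = (5 + V)²
r(R) = 1/(10 + R) (r(R) = 1/(R + 10) = 1/(10 + R))
(r(M(0, 1)) + 7)*(-243) = (1/(10 + (5 + 1)²) + 7)*(-243) = (1/(10 + 6²) + 7)*(-243) = (1/(10 + 36) + 7)*(-243) = (1/46 + 7)*(-243) = (323/46)*(-243) = -78489/46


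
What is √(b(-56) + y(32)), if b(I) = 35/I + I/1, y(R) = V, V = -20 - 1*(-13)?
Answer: I*√1018/4 ≈ 7.9765*I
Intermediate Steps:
V = -7 (V = -20 + 13 = -7)
y(R) = -7
b(I) = I + 35/I (b(I) = 35/I + I*1 = 35/I + I = I + 35/I)
√(b(-56) + y(32)) = √((-56 + 35/(-56)) - 7) = √((-56 + 35*(-1/56)) - 7) = √((-56 - 5/8) - 7) = √(-453/8 - 7) = √(-509/8) = I*√1018/4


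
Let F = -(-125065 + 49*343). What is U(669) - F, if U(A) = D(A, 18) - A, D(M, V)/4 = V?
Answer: -108855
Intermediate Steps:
D(M, V) = 4*V
F = 108258 (F = -(-125065 + 16807) = -1*(-108258) = 108258)
U(A) = 72 - A (U(A) = 4*18 - A = 72 - A)
U(669) - F = (72 - 1*669) - 1*108258 = (72 - 669) - 108258 = -597 - 108258 = -108855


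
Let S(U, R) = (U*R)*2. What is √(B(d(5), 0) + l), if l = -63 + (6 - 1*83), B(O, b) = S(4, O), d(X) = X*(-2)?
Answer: 2*I*√55 ≈ 14.832*I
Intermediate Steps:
d(X) = -2*X
S(U, R) = 2*R*U (S(U, R) = (R*U)*2 = 2*R*U)
B(O, b) = 8*O (B(O, b) = 2*O*4 = 8*O)
l = -140 (l = -63 + (6 - 83) = -63 - 77 = -140)
√(B(d(5), 0) + l) = √(8*(-2*5) - 140) = √(8*(-10) - 140) = √(-80 - 140) = √(-220) = 2*I*√55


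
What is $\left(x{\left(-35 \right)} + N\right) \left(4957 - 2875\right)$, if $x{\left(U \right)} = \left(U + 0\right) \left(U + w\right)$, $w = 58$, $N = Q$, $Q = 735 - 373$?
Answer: $-922326$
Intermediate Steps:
$Q = 362$ ($Q = 735 - 373 = 362$)
$N = 362$
$x{\left(U \right)} = U \left(58 + U\right)$ ($x{\left(U \right)} = \left(U + 0\right) \left(U + 58\right) = U \left(58 + U\right)$)
$\left(x{\left(-35 \right)} + N\right) \left(4957 - 2875\right) = \left(- 35 \left(58 - 35\right) + 362\right) \left(4957 - 2875\right) = \left(\left(-35\right) 23 + 362\right) 2082 = \left(-805 + 362\right) 2082 = \left(-443\right) 2082 = -922326$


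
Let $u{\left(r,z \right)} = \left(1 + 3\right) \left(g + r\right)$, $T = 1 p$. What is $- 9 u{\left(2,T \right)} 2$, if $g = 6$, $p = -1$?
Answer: $-576$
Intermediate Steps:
$T = -1$ ($T = 1 \left(-1\right) = -1$)
$u{\left(r,z \right)} = 24 + 4 r$ ($u{\left(r,z \right)} = \left(1 + 3\right) \left(6 + r\right) = 4 \left(6 + r\right) = 24 + 4 r$)
$- 9 u{\left(2,T \right)} 2 = - 9 \left(24 + 4 \cdot 2\right) 2 = - 9 \left(24 + 8\right) 2 = \left(-9\right) 32 \cdot 2 = \left(-288\right) 2 = -576$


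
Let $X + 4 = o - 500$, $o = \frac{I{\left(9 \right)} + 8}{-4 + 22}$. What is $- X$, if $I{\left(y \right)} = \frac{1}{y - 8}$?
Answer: $\frac{1007}{2} \approx 503.5$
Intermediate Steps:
$I{\left(y \right)} = \frac{1}{-8 + y}$
$o = \frac{1}{2}$ ($o = \frac{\frac{1}{-8 + 9} + 8}{-4 + 22} = \frac{1^{-1} + 8}{18} = \left(1 + 8\right) \frac{1}{18} = 9 \cdot \frac{1}{18} = \frac{1}{2} \approx 0.5$)
$X = - \frac{1007}{2}$ ($X = -4 + \left(\frac{1}{2} - 500\right) = -4 - \frac{999}{2} = - \frac{1007}{2} \approx -503.5$)
$- X = \left(-1\right) \left(- \frac{1007}{2}\right) = \frac{1007}{2}$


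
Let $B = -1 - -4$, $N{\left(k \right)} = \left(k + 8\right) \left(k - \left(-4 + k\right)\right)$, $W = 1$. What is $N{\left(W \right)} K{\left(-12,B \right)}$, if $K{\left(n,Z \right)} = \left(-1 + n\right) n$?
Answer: $5616$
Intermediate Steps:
$N{\left(k \right)} = 32 + 4 k$ ($N{\left(k \right)} = \left(8 + k\right) 4 = 32 + 4 k$)
$B = 3$ ($B = -1 + 4 = 3$)
$K{\left(n,Z \right)} = n \left(-1 + n\right)$
$N{\left(W \right)} K{\left(-12,B \right)} = \left(32 + 4 \cdot 1\right) \left(- 12 \left(-1 - 12\right)\right) = \left(32 + 4\right) \left(\left(-12\right) \left(-13\right)\right) = 36 \cdot 156 = 5616$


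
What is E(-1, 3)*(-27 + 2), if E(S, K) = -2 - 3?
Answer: 125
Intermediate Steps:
E(S, K) = -5
E(-1, 3)*(-27 + 2) = -5*(-27 + 2) = -5*(-25) = 125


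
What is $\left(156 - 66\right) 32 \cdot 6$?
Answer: $17280$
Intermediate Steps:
$\left(156 - 66\right) 32 \cdot 6 = 90 \cdot 192 = 17280$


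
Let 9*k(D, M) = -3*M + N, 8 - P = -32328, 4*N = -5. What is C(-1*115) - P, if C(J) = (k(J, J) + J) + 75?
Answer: -1164161/36 ≈ -32338.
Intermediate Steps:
N = -5/4 (N = (¼)*(-5) = -5/4 ≈ -1.2500)
P = 32336 (P = 8 - 1*(-32328) = 8 + 32328 = 32336)
k(D, M) = -5/36 - M/3 (k(D, M) = (-3*M - 5/4)/9 = (-5/4 - 3*M)/9 = -5/36 - M/3)
C(J) = 2695/36 + 2*J/3 (C(J) = ((-5/36 - J/3) + J) + 75 = (-5/36 + 2*J/3) + 75 = 2695/36 + 2*J/3)
C(-1*115) - P = (2695/36 + 2*(-1*115)/3) - 1*32336 = (2695/36 + (⅔)*(-115)) - 32336 = (2695/36 - 230/3) - 32336 = -65/36 - 32336 = -1164161/36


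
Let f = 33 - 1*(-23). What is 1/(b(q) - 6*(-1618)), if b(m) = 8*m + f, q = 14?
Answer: 1/9876 ≈ 0.00010126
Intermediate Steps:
f = 56 (f = 33 + 23 = 56)
b(m) = 56 + 8*m (b(m) = 8*m + 56 = 56 + 8*m)
1/(b(q) - 6*(-1618)) = 1/((56 + 8*14) - 6*(-1618)) = 1/((56 + 112) + 9708) = 1/(168 + 9708) = 1/9876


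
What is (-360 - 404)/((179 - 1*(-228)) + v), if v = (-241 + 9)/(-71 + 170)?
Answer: -75636/40061 ≈ -1.8880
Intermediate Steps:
v = -232/99 ≈ -2.3434
(-360 - 404)/((179 - 1*(-228)) + v) = (-360 - 404)/((179 - 1*(-228)) - 232/99) = -764/((179 + 228) - 232/99) = -764/(407 - 232/99) = -764/40061/99 = -764*99/40061 = -75636/40061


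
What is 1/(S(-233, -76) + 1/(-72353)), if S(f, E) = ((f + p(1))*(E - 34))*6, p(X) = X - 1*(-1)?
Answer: 72353/11030938379 ≈ 6.5591e-6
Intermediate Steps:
p(X) = 1 + X (p(X) = X + 1 = 1 + X)
S(f, E) = 6*(-34 + E)*(2 + f) (S(f, E) = ((f + (1 + 1))*(E - 34))*6 = ((f + 2)*(-34 + E))*6 = ((2 + f)*(-34 + E))*6 = ((-34 + E)*(2 + f))*6 = 6*(-34 + E)*(2 + f))
1/(S(-233, -76) + 1/(-72353)) = 1/((-408 - 204*(-233) + 12*(-76) + 6*(-76)*(-233)) + 1/(-72353)) = 1/((-408 + 47532 - 912 + 106248) - 1/72353) = 1/(152460 - 1/72353) = 1/(11030938379/72353) = 72353/11030938379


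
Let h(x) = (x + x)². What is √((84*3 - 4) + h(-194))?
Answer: 2*√37698 ≈ 388.32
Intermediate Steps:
h(x) = 4*x² (h(x) = (2*x)² = 4*x²)
√((84*3 - 4) + h(-194)) = √((84*3 - 4) + 4*(-194)²) = √((252 - 4) + 4*37636) = √(248 + 150544) = √150792 = 2*√37698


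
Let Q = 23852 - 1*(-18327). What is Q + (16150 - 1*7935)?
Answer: 50394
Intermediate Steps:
Q = 42179 (Q = 23852 + 18327 = 42179)
Q + (16150 - 1*7935) = 42179 + (16150 - 1*7935) = 42179 + (16150 - 7935) = 42179 + 8215 = 50394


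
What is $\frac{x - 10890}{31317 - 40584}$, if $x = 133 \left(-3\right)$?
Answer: $\frac{3763}{3089} \approx 1.2182$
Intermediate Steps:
$x = -399$
$\frac{x - 10890}{31317 - 40584} = \frac{-399 - 10890}{31317 - 40584} = - \frac{11289}{31317 - 40584} = - \frac{11289}{-9267} = \left(-11289\right) \left(- \frac{1}{9267}\right) = \frac{3763}{3089}$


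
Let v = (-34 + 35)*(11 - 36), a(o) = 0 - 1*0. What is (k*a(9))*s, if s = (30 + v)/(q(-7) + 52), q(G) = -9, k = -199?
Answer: 0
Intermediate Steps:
a(o) = 0 (a(o) = 0 + 0 = 0)
v = -25 (v = 1*(-25) = -25)
s = 5/43 (s = (30 - 25)/(-9 + 52) = 5/43 ≈ 0.11628)
(k*a(9))*s = -199*0*(5/43) = 0*(5/43) = 0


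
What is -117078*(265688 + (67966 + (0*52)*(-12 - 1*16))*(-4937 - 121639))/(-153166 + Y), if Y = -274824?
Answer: -503587526938392/213995 ≈ -2.3533e+9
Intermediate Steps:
-117078*(265688 + (67966 + (0*52)*(-12 - 1*16))*(-4937 - 121639))/(-153166 + Y) = -117078*(265688 + (67966 + (0*52)*(-12 - 1*16))*(-4937 - 121639))/(-153166 - 274824) = -117078/((-427990/(265688 + (67966 + 0*(-12 - 16))*(-126576)))) = -117078/((-427990/(265688 + (67966 + 0*(-28))*(-126576)))) = -117078/((-427990/(265688 + (67966 + 0)*(-126576)))) = -117078/((-427990/(265688 + 67966*(-126576)))) = -117078/((-427990/(265688 - 8602864416))) = -117078/((-427990/(-8602598728))) = -117078/((-427990*(-1/8602598728))) = -117078/213995/4301299364 = -117078*4301299364/213995 = -503587526938392/213995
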